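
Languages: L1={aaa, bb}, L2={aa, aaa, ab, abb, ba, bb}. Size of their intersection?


L1 = {aaa, bb}
L2 = {aa, aaa, ab, abb, ba, bb}
Checking each string in L1 against L2:
  'aaa': in L2? Yes
  'bb': in L2? Yes
Intersection = {aaa, bb}
|L1 ∩ L2| = 2

2


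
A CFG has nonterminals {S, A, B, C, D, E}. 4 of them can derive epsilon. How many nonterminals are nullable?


Nonterminals: {S, A, B, C, D, E}
A nonterminal is nullable if it can derive epsilon
Counting nullable nonterminals: 4
Total nullable = 4

4


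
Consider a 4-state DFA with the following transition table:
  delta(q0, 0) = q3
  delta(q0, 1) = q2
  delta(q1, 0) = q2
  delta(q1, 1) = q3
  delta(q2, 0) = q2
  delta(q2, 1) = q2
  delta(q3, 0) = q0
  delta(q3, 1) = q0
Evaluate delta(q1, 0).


Looking up transition function:
delta(q1, 0) in the table
Row: q1, Column: 0
Result: q2

q2


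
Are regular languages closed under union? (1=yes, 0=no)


Regular languages are closed under all standard operations:
- Union: Yes (product construction)
- Intersection: Yes (product construction)
- Complement: Yes (swap accept/reject)
- Concatenation: Yes (NFA construction)
Operation: union -> Closed

1


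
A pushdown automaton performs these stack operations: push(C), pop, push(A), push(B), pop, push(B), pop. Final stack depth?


Tracing stack operations:
  push(C) -> stack = [C], depth=1
  pop -> removed C, stack = [], depth=0
  push(A) -> stack = [A], depth=1
  push(B) -> stack = [A,B], depth=2
  pop -> removed B, stack = [A], depth=1
  push(B) -> stack = [A,B], depth=2
  pop -> removed B, stack = [A], depth=1
Final depth = 1

1


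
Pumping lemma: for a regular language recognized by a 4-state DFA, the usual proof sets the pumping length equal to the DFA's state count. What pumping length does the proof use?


Pumping lemma for regular languages (standard proof):
Take p = |Q|, the number of DFA states.
Any string of length >= |Q| passes through |Q|+1 states while reading its first |Q| symbols,
so by pigeonhole some state repeats, giving the loop that can be pumped.
Here |Q| = 4
Therefore the proof uses p = 4

4


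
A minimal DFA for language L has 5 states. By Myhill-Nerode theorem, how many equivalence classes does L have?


Myhill-Nerode theorem:
Number of equivalence classes = number of states in minimal DFA
Minimal DFA states = 5
Therefore equivalence classes = 5

5


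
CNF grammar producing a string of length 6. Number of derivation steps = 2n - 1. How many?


Chomsky Normal Form derivation:
String length n = 6
Each step either:
  - Splits a nonterminal into two (n-1 such steps)
  - Converts a nonterminal to terminal (n such steps)
Total = (n-1) + n = 2n - 1
= 2(6) - 1
= 12 - 1
= 11

11


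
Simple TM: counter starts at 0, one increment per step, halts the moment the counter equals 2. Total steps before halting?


Counter starts at 0. Counting sequence:
  Step 1: counter = 1
  Step 2: counter = 2
Counter reached 2 -> halt
Total steps = 2

2


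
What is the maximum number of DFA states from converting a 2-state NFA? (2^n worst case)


NFA has 2 states
Subset construction: each DFA state = subset of NFA states
Maximum subsets = 2^2
2^2 = 4

4


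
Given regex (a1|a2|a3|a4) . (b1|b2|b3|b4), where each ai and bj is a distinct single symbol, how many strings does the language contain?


First group: 4 alternatives
Second group: 4 alternatives
Concatenation: each choice from group 1 pairs with each from group 2
Total = 4 x 4 = 16

16


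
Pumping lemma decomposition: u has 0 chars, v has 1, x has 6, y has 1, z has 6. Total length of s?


|s| = |u| + |v| + |x| + |y| + |z|
= 0 + 1 + 6 + 1 + 6
= 1 + 6 + 7
= 7 + 7
= 14

14


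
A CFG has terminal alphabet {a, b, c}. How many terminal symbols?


Terminal symbols: a, b, c
Counting each: a (#1), b (#2), c (#3)
Total = 3

3


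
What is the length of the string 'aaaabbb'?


String: 'aaaabbb'
Counting characters:
  'a' appears 4 time(s)
  'b' appears 3 time(s)
Total length = 4 + 3 = 7

7


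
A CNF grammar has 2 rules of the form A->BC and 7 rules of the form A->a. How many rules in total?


CNF allows two rule forms:
  A -> BC (binary): 2 rules
  A -> a (terminal): 7 rules
Total = 2 + 7 = 9

9


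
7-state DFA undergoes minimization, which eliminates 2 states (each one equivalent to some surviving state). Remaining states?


Original DFA: 7 states
Redundant states removed: 2
Minimized states = original - removed
= 7 - 2
= 5

5


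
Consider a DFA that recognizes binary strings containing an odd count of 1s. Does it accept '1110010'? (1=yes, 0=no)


DFA has 2 states: q_even (start, accept=no) and q_odd
Processing string '1110010' character by character:
  Position 0: read '1', 1-count=1 -> q_odd
  Position 1: read '1', 1-count=2 -> q_even
  Position 2: read '1', 1-count=3 -> q_odd
  Position 3: read '0', 1-count=3 -> q_odd (no change)
  Position 4: read '0', 1-count=3 -> q_odd (no change)
  Position 5: read '1', 1-count=4 -> q_even
  Position 6: read '0', 1-count=4 -> q_even (no change)
Final state: q_even, total 1s = 4 (even); the DFA requires an odd count -> reject

0


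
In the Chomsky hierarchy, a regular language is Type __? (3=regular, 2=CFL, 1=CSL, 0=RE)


Chomsky hierarchy levels:
  Type 3: Regular (DFA/NFA/regex)
  Type 2: Context-free (PDA)
  Type 1: Context-sensitive
  Type 0: Recursively enumerable (TM)
'regular' corresponds to Type 3

3


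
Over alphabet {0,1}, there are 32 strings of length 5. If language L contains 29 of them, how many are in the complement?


Alphabet: {0,1}
String length: 5
Total strings of length 5 = 2^5 = 32
Strings in L = 29
Complement = total - |L|
= 32 - 29
= 3

3


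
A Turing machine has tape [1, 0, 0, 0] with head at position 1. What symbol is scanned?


Tape: [1, 0, 0, 0]
Positions: 0 1 2 3
Values:    1 0 0 0
Head at position 1
tape[1] = 0

0


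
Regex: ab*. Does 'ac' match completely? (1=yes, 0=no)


Pattern: ab*
String: 'ac'
Pattern requires: exactly one 'a' followed by zero or more 'b's
First char is 'a' -> OK
Rest 'c': all b's? No
Result: 0

0


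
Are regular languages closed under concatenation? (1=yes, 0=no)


Regular languages are closed under:
- Union (DFA product construction)
- Intersection (DFA product construction)
- Complement (swap accept/reject states)
- Concatenation (NFA construction)
- Kleene star (NFA construction)
concatenation is in this list
Therefore: closed

1


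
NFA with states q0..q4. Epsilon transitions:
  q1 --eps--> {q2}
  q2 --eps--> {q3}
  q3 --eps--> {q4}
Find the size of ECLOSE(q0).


Starting from q0
Initialize closure = {q0}
q0 has no outgoing epsilon transitions -> nothing to add
Final closure: {q0}
Size = 1

1


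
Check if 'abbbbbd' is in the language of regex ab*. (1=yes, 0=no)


Pattern: ab*
String: 'abbbbbd'
Pattern requires: exactly one 'a' followed by zero or more 'b's
First char is 'a' -> OK
Rest 'bbbbbd': all b's? No
Result: 0

0


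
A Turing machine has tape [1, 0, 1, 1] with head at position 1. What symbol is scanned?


Tape: [1, 0, 1, 1]
Positions: 0 1 2 3
Values:    1 0 1 1
Head at position 1
tape[1] = 0

0


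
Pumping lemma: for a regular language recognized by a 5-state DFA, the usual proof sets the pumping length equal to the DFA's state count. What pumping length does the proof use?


Pumping lemma for regular languages (standard proof):
Take p = |Q|, the number of DFA states.
Any string of length >= |Q| passes through |Q|+1 states while reading its first |Q| symbols,
so by pigeonhole some state repeats, giving the loop that can be pumped.
Here |Q| = 5
Therefore the proof uses p = 5

5


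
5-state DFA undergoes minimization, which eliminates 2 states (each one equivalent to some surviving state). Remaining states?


Original DFA: 5 states
Redundant states removed: 2
Minimized states = original - removed
= 5 - 2
= 3

3


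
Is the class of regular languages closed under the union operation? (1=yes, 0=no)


Regular languages are closed under:
- Union (DFA product construction)
- Intersection (DFA product construction)
- Complement (swap accept/reject states)
- Concatenation (NFA construction)
- Kleene star (NFA construction)
union is in this list
Therefore: closed

1


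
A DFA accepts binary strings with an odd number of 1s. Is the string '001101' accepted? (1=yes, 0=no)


DFA has 2 states: q_even (start, accept=no) and q_odd
Processing string '001101' character by character:
  Position 0: read '0', 1-count=0 -> q_even (no change)
  Position 1: read '0', 1-count=0 -> q_even (no change)
  Position 2: read '1', 1-count=1 -> q_odd
  Position 3: read '1', 1-count=2 -> q_even
  Position 4: read '0', 1-count=2 -> q_even (no change)
  Position 5: read '1', 1-count=3 -> q_odd
Final state: q_odd, total 1s = 3 (odd); the DFA requires an odd count -> accept

1


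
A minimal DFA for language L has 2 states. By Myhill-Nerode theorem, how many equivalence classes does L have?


Myhill-Nerode theorem:
Number of equivalence classes = number of states in minimal DFA
Minimal DFA states = 2
Therefore equivalence classes = 2

2


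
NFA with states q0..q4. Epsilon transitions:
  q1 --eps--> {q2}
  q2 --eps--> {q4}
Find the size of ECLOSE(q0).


Starting from q0
Initialize closure = {q0}
q0 has no outgoing epsilon transitions -> nothing to add
Final closure: {q0}
Size = 1

1


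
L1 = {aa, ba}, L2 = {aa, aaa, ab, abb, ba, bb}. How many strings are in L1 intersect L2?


L1 = {aa, ba}
L2 = {aa, aaa, ab, abb, ba, bb}
Checking each string in L1 against L2:
  'aa': in L2? Yes
  'ba': in L2? Yes
Intersection = {aa, ba}
|L1 ∩ L2| = 2

2


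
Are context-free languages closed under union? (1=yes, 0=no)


CFL closure properties:
  Closed under: union, concatenation, Kleene star
  NOT closed under: intersection, complement
Operation 'union' is in closed list -> Yes (closed)

1


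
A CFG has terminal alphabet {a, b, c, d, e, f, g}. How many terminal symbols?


Terminal symbols: a, b, c, d, e, f, g
Counting each: a (#1), b (#2), c (#3), d (#4), e (#5), f (#6), g (#7)
Total = 7

7


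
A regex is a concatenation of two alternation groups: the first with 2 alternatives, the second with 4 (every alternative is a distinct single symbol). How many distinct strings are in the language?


First group: 2 alternatives
Second group: 4 alternatives
Concatenation: each choice from group 1 pairs with each from group 2
Total = 2 x 4 = 8

8


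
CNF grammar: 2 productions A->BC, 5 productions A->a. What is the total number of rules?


CNF allows two rule forms:
  A -> BC (binary): 2 rules
  A -> a (terminal): 5 rules
Total = 2 + 5 = 7

7


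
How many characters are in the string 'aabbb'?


String: 'aabbb'
Counting characters:
  'a' appears 2 time(s)
  'b' appears 3 time(s)
Total length = 2 + 3 = 5

5


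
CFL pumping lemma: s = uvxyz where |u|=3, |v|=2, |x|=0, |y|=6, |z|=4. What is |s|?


|s| = |u| + |v| + |x| + |y| + |z|
= 3 + 2 + 0 + 6 + 4
= 5 + 0 + 10
= 5 + 10
= 15

15


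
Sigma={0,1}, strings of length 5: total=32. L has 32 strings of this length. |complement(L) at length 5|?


Alphabet: {0,1}
String length: 5
Total strings of length 5 = 2^5 = 32
Strings in L = 32
Complement = total - |L|
= 32 - 32
= 0

0


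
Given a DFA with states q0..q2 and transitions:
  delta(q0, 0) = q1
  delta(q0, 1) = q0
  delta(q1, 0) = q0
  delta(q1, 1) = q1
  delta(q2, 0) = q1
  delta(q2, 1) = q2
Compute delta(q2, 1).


Looking up transition function:
delta(q2, 1) in the table
Row: q2, Column: 1
Result: q2

q2


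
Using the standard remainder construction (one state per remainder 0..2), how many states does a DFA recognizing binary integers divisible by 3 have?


Divisibility by 3 is tracked via the remainder mod 3: 0, 1, ..., 2
The construction assigns one state to each remainder
Number of remainders = 3

3


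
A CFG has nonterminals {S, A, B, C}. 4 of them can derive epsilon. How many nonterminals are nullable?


Nonterminals: {S, A, B, C}
A nonterminal is nullable if it can derive epsilon
Counting nullable nonterminals: 4
Total nullable = 4

4


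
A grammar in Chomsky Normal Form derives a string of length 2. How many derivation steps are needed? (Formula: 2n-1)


Chomsky Normal Form derivation:
String length n = 2
Each step either:
  - Splits a nonterminal into two (n-1 such steps)
  - Converts a nonterminal to terminal (n such steps)
Total = (n-1) + n = 2n - 1
= 2(2) - 1
= 4 - 1
= 3

3


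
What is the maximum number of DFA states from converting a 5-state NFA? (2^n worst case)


NFA has 5 states
Subset construction: each DFA state = subset of NFA states
Maximum subsets = 2^5
2^5 = 32

32


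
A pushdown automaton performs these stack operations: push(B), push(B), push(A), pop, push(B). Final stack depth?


Tracing stack operations:
  push(B) -> stack = [B], depth=1
  push(B) -> stack = [B,B], depth=2
  push(A) -> stack = [B,B,A], depth=3
  pop -> removed A, stack = [B,B], depth=2
  push(B) -> stack = [B,B,B], depth=3
Final depth = 3

3


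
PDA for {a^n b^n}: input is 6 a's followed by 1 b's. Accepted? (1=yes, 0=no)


Language requires equal numbers of a's and b's
PDA pushes for each 'a', pops for each 'b'
Number of a's = 6
Number of b's = 1
6 != 1 -> Reject

0


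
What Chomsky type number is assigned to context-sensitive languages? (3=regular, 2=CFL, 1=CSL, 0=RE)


Chomsky hierarchy levels:
  Type 3: Regular (DFA/NFA/regex)
  Type 2: Context-free (PDA)
  Type 1: Context-sensitive
  Type 0: Recursively enumerable (TM)
'context-sensitive' corresponds to Type 1

1


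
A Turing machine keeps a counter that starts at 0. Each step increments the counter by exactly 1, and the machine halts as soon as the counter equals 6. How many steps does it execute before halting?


Counter starts at 0. Counting sequence:
  Step 1: counter = 1
  Step 2: counter = 2
  Step 3: counter = 3
  Step 4: counter = 4
  Step 5: counter = 5
  Step 6: counter = 6
Counter reached 6 -> halt
Total steps = 6

6


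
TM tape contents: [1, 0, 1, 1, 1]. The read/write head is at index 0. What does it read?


Tape: [1, 0, 1, 1, 1]
Positions: 0 1 2 3 4
Values:    1 0 1 1 1
Head at position 0
tape[0] = 1

1


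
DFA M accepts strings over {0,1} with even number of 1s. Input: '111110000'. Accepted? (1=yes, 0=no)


DFA has 2 states: q_even (start, accept=yes) and q_odd
Processing string '111110000' character by character:
  Position 0: read '1', 1-count=1 -> q_odd
  Position 1: read '1', 1-count=2 -> q_even
  Position 2: read '1', 1-count=3 -> q_odd
  Position 3: read '1', 1-count=4 -> q_even
  Position 4: read '1', 1-count=5 -> q_odd
  Position 5: read '0', 1-count=5 -> q_odd (no change)
  Position 6: read '0', 1-count=5 -> q_odd (no change)
  Position 7: read '0', 1-count=5 -> q_odd (no change)
  Position 8: read '0', 1-count=5 -> q_odd (no change)
Final state: q_odd, total 1s = 5 (odd); the DFA requires an even count -> reject

0


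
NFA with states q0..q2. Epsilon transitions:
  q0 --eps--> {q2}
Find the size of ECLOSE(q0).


Starting from q0
Initialize closure = {q0}
Follow epsilon from q0 -> add q2
Final closure: {q0, q2}
Size = 2

2


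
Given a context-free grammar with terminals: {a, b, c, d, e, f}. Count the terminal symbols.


Terminal symbols: a, b, c, d, e, f
Counting each: a (#1), b (#2), c (#3), d (#4), e (#5), f (#6)
Total = 6

6


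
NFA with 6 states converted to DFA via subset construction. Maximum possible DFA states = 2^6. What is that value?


NFA has 6 states
Subset construction: each DFA state = subset of NFA states
Maximum subsets = 2^6
2^6 = 64

64


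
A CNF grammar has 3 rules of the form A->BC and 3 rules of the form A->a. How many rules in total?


CNF allows two rule forms:
  A -> BC (binary): 3 rules
  A -> a (terminal): 3 rules
Total = 3 + 3 = 6

6


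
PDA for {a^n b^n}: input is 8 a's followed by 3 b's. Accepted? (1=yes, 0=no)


Language requires equal numbers of a's and b's
PDA pushes for each 'a', pops for each 'b'
Number of a's = 8
Number of b's = 3
8 != 3 -> Reject

0


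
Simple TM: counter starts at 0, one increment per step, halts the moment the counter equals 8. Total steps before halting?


Counter starts at 0. Counting sequence:
  Step 1: counter = 1
  Step 2: counter = 2
  Step 3: counter = 3
  Step 4: counter = 4
  Step 5: counter = 5
  Step 6: counter = 6
  Step 7: counter = 7
  Step 8: counter = 8
Counter reached 8 -> halt
Total steps = 8

8


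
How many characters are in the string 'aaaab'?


String: 'aaaab'
Counting characters:
  'a' appears 4 time(s)
  'b' appears 1 time(s)
Total length = 4 + 1 = 5

5


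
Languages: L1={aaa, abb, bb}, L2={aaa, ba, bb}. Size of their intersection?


L1 = {aaa, abb, bb}
L2 = {aaa, ba, bb}
Checking each string in L1 against L2:
  'aaa': in L2? Yes
  'abb': in L2? No
  'bb': in L2? Yes
Intersection = {aaa, bb}
|L1 ∩ L2| = 2

2


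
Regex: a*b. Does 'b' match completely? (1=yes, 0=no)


Pattern: a*b
String: 'b'
Pattern requires: zero or more 'a's followed by exactly one 'b'
Found 0 leading 'a's
Remaining: 'b'
Remaining is exactly 'b' -> match
Result: 1

1


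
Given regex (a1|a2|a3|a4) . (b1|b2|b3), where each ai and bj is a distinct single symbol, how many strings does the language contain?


First group: 4 alternatives
Second group: 3 alternatives
Concatenation: each choice from group 1 pairs with each from group 2
Total = 4 x 3 = 12

12


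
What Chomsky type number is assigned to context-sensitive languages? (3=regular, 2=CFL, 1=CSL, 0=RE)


Chomsky hierarchy levels:
  Type 3: Regular (DFA/NFA/regex)
  Type 2: Context-free (PDA)
  Type 1: Context-sensitive
  Type 0: Recursively enumerable (TM)
'context-sensitive' corresponds to Type 1

1


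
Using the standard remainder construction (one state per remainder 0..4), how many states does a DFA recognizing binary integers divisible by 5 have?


Divisibility by 5 is tracked via the remainder mod 5: 0, 1, ..., 4
The construction assigns one state to each remainder
Number of remainders = 5

5


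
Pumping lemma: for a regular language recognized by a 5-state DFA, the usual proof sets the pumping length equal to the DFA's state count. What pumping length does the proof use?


Pumping lemma for regular languages (standard proof):
Take p = |Q|, the number of DFA states.
Any string of length >= |Q| passes through |Q|+1 states while reading its first |Q| symbols,
so by pigeonhole some state repeats, giving the loop that can be pumped.
Here |Q| = 5
Therefore the proof uses p = 5

5


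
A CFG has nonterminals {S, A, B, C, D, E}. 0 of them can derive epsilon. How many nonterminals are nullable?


Nonterminals: {S, A, B, C, D, E}
A nonterminal is nullable if it can derive epsilon
Counting nullable nonterminals: 0
Total nullable = 0

0


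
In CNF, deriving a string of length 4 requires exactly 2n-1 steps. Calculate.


Chomsky Normal Form derivation:
String length n = 4
Each step either:
  - Splits a nonterminal into two (n-1 such steps)
  - Converts a nonterminal to terminal (n such steps)
Total = (n-1) + n = 2n - 1
= 2(4) - 1
= 8 - 1
= 7

7


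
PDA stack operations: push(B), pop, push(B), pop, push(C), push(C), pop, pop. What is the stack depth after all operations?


Tracing stack operations:
  push(B) -> stack = [B], depth=1
  pop -> removed B, stack = [], depth=0
  push(B) -> stack = [B], depth=1
  pop -> removed B, stack = [], depth=0
  push(C) -> stack = [C], depth=1
  push(C) -> stack = [C,C], depth=2
  pop -> removed C, stack = [C], depth=1
  pop -> removed C, stack = [], depth=0
Final depth = 0

0


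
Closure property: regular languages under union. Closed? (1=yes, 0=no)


Regular languages are closed under:
- Union (DFA product construction)
- Intersection (DFA product construction)
- Complement (swap accept/reject states)
- Concatenation (NFA construction)
- Kleene star (NFA construction)
union is in this list
Therefore: closed

1


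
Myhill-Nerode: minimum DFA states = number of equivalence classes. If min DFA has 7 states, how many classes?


Myhill-Nerode theorem:
Number of equivalence classes = number of states in minimal DFA
Minimal DFA states = 7
Therefore equivalence classes = 7

7


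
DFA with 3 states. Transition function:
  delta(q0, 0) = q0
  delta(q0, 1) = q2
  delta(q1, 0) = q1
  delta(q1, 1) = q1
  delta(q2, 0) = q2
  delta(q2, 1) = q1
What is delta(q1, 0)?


Looking up transition function:
delta(q1, 0) in the table
Row: q1, Column: 0
Result: q1

q1


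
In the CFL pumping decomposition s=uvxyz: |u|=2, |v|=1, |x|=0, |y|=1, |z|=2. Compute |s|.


|s| = |u| + |v| + |x| + |y| + |z|
= 2 + 1 + 0 + 1 + 2
= 3 + 0 + 3
= 3 + 3
= 6

6


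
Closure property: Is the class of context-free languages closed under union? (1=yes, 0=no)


CFL closure properties:
  Closed under: union, concatenation, Kleene star
  NOT closed under: intersection, complement
Operation 'union' is in closed list -> Yes (closed)

1


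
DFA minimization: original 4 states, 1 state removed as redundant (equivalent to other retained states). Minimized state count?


Original DFA: 4 states
Redundant states removed: 1
Minimized states = original - removed
= 4 - 1
= 3

3


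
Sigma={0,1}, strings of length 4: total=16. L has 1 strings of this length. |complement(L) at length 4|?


Alphabet: {0,1}
String length: 4
Total strings of length 4 = 2^4 = 16
Strings in L = 1
Complement = total - |L|
= 16 - 1
= 15

15


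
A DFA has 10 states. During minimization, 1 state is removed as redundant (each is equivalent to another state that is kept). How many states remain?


Original DFA: 10 states
Redundant states removed: 1
Minimized states = original - removed
= 10 - 1
= 9

9


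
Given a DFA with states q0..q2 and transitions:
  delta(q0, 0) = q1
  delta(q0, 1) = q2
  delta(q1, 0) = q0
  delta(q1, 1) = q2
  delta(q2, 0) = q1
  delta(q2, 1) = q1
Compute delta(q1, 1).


Looking up transition function:
delta(q1, 1) in the table
Row: q1, Column: 1
Result: q2

q2


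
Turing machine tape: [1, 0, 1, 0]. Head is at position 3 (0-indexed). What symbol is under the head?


Tape: [1, 0, 1, 0]
Positions: 0 1 2 3
Values:    1 0 1 0
Head at position 3
tape[3] = 0

0


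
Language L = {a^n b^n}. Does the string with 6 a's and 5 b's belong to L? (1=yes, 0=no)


Language requires equal numbers of a's and b's
PDA pushes for each 'a', pops for each 'b'
Number of a's = 6
Number of b's = 5
6 != 5 -> Reject

0


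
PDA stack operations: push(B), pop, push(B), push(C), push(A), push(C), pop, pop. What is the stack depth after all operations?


Tracing stack operations:
  push(B) -> stack = [B], depth=1
  pop -> removed B, stack = [], depth=0
  push(B) -> stack = [B], depth=1
  push(C) -> stack = [B,C], depth=2
  push(A) -> stack = [B,C,A], depth=3
  push(C) -> stack = [B,C,A,C], depth=4
  pop -> removed C, stack = [B,C,A], depth=3
  pop -> removed A, stack = [B,C], depth=2
Final depth = 2

2


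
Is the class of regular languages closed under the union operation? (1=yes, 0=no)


Regular languages are closed under:
- Union (DFA product construction)
- Intersection (DFA product construction)
- Complement (swap accept/reject states)
- Concatenation (NFA construction)
- Kleene star (NFA construction)
union is in this list
Therefore: closed

1


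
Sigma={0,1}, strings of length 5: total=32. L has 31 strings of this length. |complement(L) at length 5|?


Alphabet: {0,1}
String length: 5
Total strings of length 5 = 2^5 = 32
Strings in L = 31
Complement = total - |L|
= 32 - 31
= 1

1


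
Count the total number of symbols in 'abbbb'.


String: 'abbbb'
Counting characters:
  'a' appears 1 time(s)
  'b' appears 4 time(s)
Total length = 1 + 4 = 5

5


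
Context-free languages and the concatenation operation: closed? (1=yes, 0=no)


CFL closure properties:
  Closed under: union, concatenation, Kleene star
  NOT closed under: intersection, complement
Operation 'concatenation' is in closed list -> Yes (closed)

1


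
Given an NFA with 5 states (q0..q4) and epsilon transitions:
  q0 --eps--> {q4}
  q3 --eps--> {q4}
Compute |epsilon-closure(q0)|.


Starting from q0
Initialize closure = {q0}
Follow epsilon from q0 -> add q4
Final closure: {q0, q4}
Size = 2

2


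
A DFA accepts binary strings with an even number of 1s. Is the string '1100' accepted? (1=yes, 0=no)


DFA has 2 states: q_even (start, accept=yes) and q_odd
Processing string '1100' character by character:
  Position 0: read '1', 1-count=1 -> q_odd
  Position 1: read '1', 1-count=2 -> q_even
  Position 2: read '0', 1-count=2 -> q_even (no change)
  Position 3: read '0', 1-count=2 -> q_even (no change)
Final state: q_even, total 1s = 2 (even); the DFA requires an even count -> accept

1


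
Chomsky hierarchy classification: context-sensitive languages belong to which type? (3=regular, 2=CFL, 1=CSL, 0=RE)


Chomsky hierarchy levels:
  Type 3: Regular (DFA/NFA/regex)
  Type 2: Context-free (PDA)
  Type 1: Context-sensitive
  Type 0: Recursively enumerable (TM)
'context-sensitive' corresponds to Type 1

1


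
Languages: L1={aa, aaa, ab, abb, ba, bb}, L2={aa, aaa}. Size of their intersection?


L1 = {aa, aaa, ab, abb, ba, bb}
L2 = {aa, aaa}
Checking each string in L1 against L2:
  'aa': in L2? Yes
  'aaa': in L2? Yes
  'ab': in L2? No
  'abb': in L2? No
  'ba': in L2? No
  'bb': in L2? No
Intersection = {aa, aaa}
|L1 ∩ L2| = 2

2


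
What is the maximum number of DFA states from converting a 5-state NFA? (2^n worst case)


NFA has 5 states
Subset construction: each DFA state = subset of NFA states
Maximum subsets = 2^5
2^5 = 32

32


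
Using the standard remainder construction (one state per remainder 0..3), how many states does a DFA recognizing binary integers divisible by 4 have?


Divisibility by 4 is tracked via the remainder mod 4: 0, 1, ..., 3
The construction assigns one state to each remainder
Number of remainders = 4

4


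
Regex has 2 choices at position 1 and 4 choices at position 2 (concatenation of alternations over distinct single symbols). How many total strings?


First group: 2 alternatives
Second group: 4 alternatives
Concatenation: each choice from group 1 pairs with each from group 2
Total = 2 x 4 = 8

8


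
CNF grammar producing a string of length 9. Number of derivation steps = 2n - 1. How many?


Chomsky Normal Form derivation:
String length n = 9
Each step either:
  - Splits a nonterminal into two (n-1 such steps)
  - Converts a nonterminal to terminal (n such steps)
Total = (n-1) + n = 2n - 1
= 2(9) - 1
= 18 - 1
= 17

17


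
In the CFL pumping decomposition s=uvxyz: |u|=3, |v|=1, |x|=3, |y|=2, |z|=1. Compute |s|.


|s| = |u| + |v| + |x| + |y| + |z|
= 3 + 1 + 3 + 2 + 1
= 4 + 3 + 3
= 7 + 3
= 10

10


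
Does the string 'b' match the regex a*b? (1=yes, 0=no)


Pattern: a*b
String: 'b'
Pattern requires: zero or more 'a's followed by exactly one 'b'
Found 0 leading 'a's
Remaining: 'b'
Remaining is exactly 'b' -> match
Result: 1

1


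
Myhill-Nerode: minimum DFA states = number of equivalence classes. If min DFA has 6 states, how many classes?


Myhill-Nerode theorem:
Number of equivalence classes = number of states in minimal DFA
Minimal DFA states = 6
Therefore equivalence classes = 6

6


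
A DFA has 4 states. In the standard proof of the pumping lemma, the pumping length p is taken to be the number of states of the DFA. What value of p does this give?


Pumping lemma for regular languages (standard proof):
Take p = |Q|, the number of DFA states.
Any string of length >= |Q| passes through |Q|+1 states while reading its first |Q| symbols,
so by pigeonhole some state repeats, giving the loop that can be pumped.
Here |Q| = 4
Therefore the proof uses p = 4

4


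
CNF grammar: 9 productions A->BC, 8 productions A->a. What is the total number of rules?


CNF allows two rule forms:
  A -> BC (binary): 9 rules
  A -> a (terminal): 8 rules
Total = 9 + 8 = 17

17


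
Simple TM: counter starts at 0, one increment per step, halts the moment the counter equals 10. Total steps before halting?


Counter starts at 0. Counting sequence:
  Step 1: counter = 1
  Step 2: counter = 2
  Step 3: counter = 3
  Step 4: counter = 4
  Step 5: counter = 5
  Step 6: counter = 6
  ...
  Step 10: counter = 10
Counter reached 10 -> halt
Total steps = 10

10


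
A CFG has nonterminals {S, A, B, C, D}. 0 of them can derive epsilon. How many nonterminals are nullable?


Nonterminals: {S, A, B, C, D}
A nonterminal is nullable if it can derive epsilon
Counting nullable nonterminals: 0
Total nullable = 0

0


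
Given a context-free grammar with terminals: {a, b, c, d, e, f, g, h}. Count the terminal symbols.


Terminal symbols: a, b, c, d, e, f, g, h
Counting each: a (#1), b (#2), c (#3), d (#4), e (#5), f (#6), g (#7), h (#8)
Total = 8

8


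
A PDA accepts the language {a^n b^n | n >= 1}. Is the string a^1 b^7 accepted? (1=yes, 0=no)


Language requires equal numbers of a's and b's
PDA pushes for each 'a', pops for each 'b'
Number of a's = 1
Number of b's = 7
1 != 7 -> Reject

0


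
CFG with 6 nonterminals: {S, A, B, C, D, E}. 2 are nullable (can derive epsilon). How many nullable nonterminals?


Nonterminals: {S, A, B, C, D, E}
A nonterminal is nullable if it can derive epsilon
Counting nullable nonterminals: 2
Total nullable = 2

2


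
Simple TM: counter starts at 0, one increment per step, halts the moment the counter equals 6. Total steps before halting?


Counter starts at 0. Counting sequence:
  Step 1: counter = 1
  Step 2: counter = 2
  Step 3: counter = 3
  Step 4: counter = 4
  Step 5: counter = 5
  Step 6: counter = 6
Counter reached 6 -> halt
Total steps = 6

6


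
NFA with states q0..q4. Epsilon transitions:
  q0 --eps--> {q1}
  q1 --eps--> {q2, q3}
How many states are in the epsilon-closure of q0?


Starting from q0
Initialize closure = {q0}
Follow epsilon from q0 -> add q1
Follow epsilon from q1 -> add q2
Follow epsilon from q1 -> add q3
Final closure: {q0, q1, q2, q3}
Size = 4

4


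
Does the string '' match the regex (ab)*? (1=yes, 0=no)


Pattern: (ab)*
String: ''
Pattern requires: zero or more repetitions of 'ab'
Pairs: []
All pairs are 'ab'? Yes
Result: 1

1


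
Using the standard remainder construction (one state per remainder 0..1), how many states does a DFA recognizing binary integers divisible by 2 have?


Divisibility by 2 is tracked via the remainder mod 2: 0, 1, ..., 1
The construction assigns one state to each remainder
Number of remainders = 2

2


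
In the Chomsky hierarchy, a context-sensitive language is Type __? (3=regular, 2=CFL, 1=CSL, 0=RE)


Chomsky hierarchy levels:
  Type 3: Regular (DFA/NFA/regex)
  Type 2: Context-free (PDA)
  Type 1: Context-sensitive
  Type 0: Recursively enumerable (TM)
'context-sensitive' corresponds to Type 1

1


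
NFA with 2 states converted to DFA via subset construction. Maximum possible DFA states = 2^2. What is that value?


NFA has 2 states
Subset construction: each DFA state = subset of NFA states
Maximum subsets = 2^2
2^2 = 4

4


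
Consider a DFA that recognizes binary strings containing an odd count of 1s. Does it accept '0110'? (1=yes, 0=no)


DFA has 2 states: q_even (start, accept=no) and q_odd
Processing string '0110' character by character:
  Position 0: read '0', 1-count=0 -> q_even (no change)
  Position 1: read '1', 1-count=1 -> q_odd
  Position 2: read '1', 1-count=2 -> q_even
  Position 3: read '0', 1-count=2 -> q_even (no change)
Final state: q_even, total 1s = 2 (even); the DFA requires an odd count -> reject

0


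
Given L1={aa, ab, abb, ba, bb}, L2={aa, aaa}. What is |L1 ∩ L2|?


L1 = {aa, ab, abb, ba, bb}
L2 = {aa, aaa}
Checking each string in L1 against L2:
  'aa': in L2? Yes
  'ab': in L2? No
  'abb': in L2? No
  'ba': in L2? No
  'bb': in L2? No
Intersection = {aa}
|L1 ∩ L2| = 1

1


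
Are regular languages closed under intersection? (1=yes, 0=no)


Regular languages are closed under all standard operations:
- Union: Yes (product construction)
- Intersection: Yes (product construction)
- Complement: Yes (swap accept/reject)
- Concatenation: Yes (NFA construction)
Operation: intersection -> Closed

1


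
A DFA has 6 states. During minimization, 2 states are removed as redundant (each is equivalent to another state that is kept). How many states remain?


Original DFA: 6 states
Redundant states removed: 2
Minimized states = original - removed
= 6 - 2
= 4

4


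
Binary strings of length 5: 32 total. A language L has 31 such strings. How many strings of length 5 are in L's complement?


Alphabet: {0,1}
String length: 5
Total strings of length 5 = 2^5 = 32
Strings in L = 31
Complement = total - |L|
= 32 - 31
= 1

1


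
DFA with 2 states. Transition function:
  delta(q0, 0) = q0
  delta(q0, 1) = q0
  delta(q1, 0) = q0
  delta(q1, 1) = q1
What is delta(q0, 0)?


Looking up transition function:
delta(q0, 0) in the table
Row: q0, Column: 0
Result: q0

q0


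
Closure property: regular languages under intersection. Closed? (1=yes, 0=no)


Regular languages are closed under:
- Union (DFA product construction)
- Intersection (DFA product construction)
- Complement (swap accept/reject states)
- Concatenation (NFA construction)
- Kleene star (NFA construction)
intersection is in this list
Therefore: closed

1


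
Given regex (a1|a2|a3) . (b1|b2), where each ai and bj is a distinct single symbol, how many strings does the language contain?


First group: 3 alternatives
Second group: 2 alternatives
Concatenation: each choice from group 1 pairs with each from group 2
Total = 3 x 2 = 6

6


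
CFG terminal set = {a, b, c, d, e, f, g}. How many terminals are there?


Terminal symbols: a, b, c, d, e, f, g
Counting each: a (#1), b (#2), c (#3), d (#4), e (#5), f (#6), g (#7)
Total = 7

7


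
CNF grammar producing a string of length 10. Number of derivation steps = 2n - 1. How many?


Chomsky Normal Form derivation:
String length n = 10
Each step either:
  - Splits a nonterminal into two (n-1 such steps)
  - Converts a nonterminal to terminal (n such steps)
Total = (n-1) + n = 2n - 1
= 2(10) - 1
= 20 - 1
= 19

19


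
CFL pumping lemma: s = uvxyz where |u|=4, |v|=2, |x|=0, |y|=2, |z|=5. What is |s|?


|s| = |u| + |v| + |x| + |y| + |z|
= 4 + 2 + 0 + 2 + 5
= 6 + 0 + 7
= 6 + 7
= 13

13


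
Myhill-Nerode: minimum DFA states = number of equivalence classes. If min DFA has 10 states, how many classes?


Myhill-Nerode theorem:
Number of equivalence classes = number of states in minimal DFA
Minimal DFA states = 10
Therefore equivalence classes = 10

10


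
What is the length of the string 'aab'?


String: 'aab'
Counting characters:
  'a' appears 2 time(s)
  'b' appears 1 time(s)
Total length = 2 + 1 = 3

3


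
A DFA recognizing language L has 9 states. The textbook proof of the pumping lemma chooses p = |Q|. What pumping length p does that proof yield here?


Pumping lemma for regular languages (standard proof):
Take p = |Q|, the number of DFA states.
Any string of length >= |Q| passes through |Q|+1 states while reading its first |Q| symbols,
so by pigeonhole some state repeats, giving the loop that can be pumped.
Here |Q| = 9
Therefore the proof uses p = 9

9


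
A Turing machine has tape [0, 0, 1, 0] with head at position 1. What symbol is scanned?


Tape: [0, 0, 1, 0]
Positions: 0 1 2 3
Values:    0 0 1 0
Head at position 1
tape[1] = 0

0


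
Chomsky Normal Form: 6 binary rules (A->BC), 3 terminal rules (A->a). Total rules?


CNF allows two rule forms:
  A -> BC (binary): 6 rules
  A -> a (terminal): 3 rules
Total = 6 + 3 = 9

9


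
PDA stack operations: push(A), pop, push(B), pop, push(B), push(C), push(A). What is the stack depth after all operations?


Tracing stack operations:
  push(A) -> stack = [A], depth=1
  pop -> removed A, stack = [], depth=0
  push(B) -> stack = [B], depth=1
  pop -> removed B, stack = [], depth=0
  push(B) -> stack = [B], depth=1
  push(C) -> stack = [B,C], depth=2
  push(A) -> stack = [B,C,A], depth=3
Final depth = 3

3


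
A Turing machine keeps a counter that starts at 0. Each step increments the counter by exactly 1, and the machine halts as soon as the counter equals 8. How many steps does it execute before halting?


Counter starts at 0. Counting sequence:
  Step 1: counter = 1
  Step 2: counter = 2
  Step 3: counter = 3
  Step 4: counter = 4
  Step 5: counter = 5
  Step 6: counter = 6
  Step 7: counter = 7
  Step 8: counter = 8
Counter reached 8 -> halt
Total steps = 8

8


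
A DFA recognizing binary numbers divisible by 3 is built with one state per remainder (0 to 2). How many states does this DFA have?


Divisibility by 3 is tracked via the remainder mod 3: 0, 1, ..., 2
The construction assigns one state to each remainder
Number of remainders = 3

3


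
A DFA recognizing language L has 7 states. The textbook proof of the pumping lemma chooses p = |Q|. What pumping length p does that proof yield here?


Pumping lemma for regular languages (standard proof):
Take p = |Q|, the number of DFA states.
Any string of length >= |Q| passes through |Q|+1 states while reading its first |Q| symbols,
so by pigeonhole some state repeats, giving the loop that can be pumped.
Here |Q| = 7
Therefore the proof uses p = 7

7


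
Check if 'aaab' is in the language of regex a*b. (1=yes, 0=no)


Pattern: a*b
String: 'aaab'
Pattern requires: zero or more 'a's followed by exactly one 'b'
Found 3 leading 'a's
Remaining: 'b'
Remaining is exactly 'b' -> match
Result: 1

1


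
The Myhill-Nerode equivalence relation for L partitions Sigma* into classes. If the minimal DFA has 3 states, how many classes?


Myhill-Nerode theorem:
Number of equivalence classes = number of states in minimal DFA
Minimal DFA states = 3
Therefore equivalence classes = 3

3


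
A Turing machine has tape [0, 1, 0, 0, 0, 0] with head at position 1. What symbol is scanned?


Tape: [0, 1, 0, 0, 0, 0]
Positions: 0 1 2 3 4 5
Values:    0 1 0 0 0 0
Head at position 1
tape[1] = 1

1


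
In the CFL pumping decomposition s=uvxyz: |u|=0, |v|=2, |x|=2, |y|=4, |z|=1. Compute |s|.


|s| = |u| + |v| + |x| + |y| + |z|
= 0 + 2 + 2 + 4 + 1
= 2 + 2 + 5
= 4 + 5
= 9

9


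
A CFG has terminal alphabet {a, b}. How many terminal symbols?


Terminal symbols: a, b
Counting each: a (#1), b (#2)
Total = 2

2


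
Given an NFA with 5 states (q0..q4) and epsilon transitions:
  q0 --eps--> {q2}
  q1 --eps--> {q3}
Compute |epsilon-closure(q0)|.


Starting from q0
Initialize closure = {q0}
Follow epsilon from q0 -> add q2
Final closure: {q0, q2}
Size = 2

2


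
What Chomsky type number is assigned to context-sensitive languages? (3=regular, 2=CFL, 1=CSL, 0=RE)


Chomsky hierarchy levels:
  Type 3: Regular (DFA/NFA/regex)
  Type 2: Context-free (PDA)
  Type 1: Context-sensitive
  Type 0: Recursively enumerable (TM)
'context-sensitive' corresponds to Type 1

1


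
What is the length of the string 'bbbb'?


String: 'bbbb'
Counting characters:
  'b' appears 4 time(s)
Total length = 0 + 4 = 4

4


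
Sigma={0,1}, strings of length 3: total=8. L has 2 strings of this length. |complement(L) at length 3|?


Alphabet: {0,1}
String length: 3
Total strings of length 3 = 2^3 = 8
Strings in L = 2
Complement = total - |L|
= 8 - 2
= 6

6


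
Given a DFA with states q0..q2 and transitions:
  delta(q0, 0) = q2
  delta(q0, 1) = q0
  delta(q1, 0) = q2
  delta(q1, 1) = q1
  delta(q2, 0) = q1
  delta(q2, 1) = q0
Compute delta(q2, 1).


Looking up transition function:
delta(q2, 1) in the table
Row: q2, Column: 1
Result: q0

q0


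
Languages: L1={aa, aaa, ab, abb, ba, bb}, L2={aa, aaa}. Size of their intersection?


L1 = {aa, aaa, ab, abb, ba, bb}
L2 = {aa, aaa}
Checking each string in L1 against L2:
  'aa': in L2? Yes
  'aaa': in L2? Yes
  'ab': in L2? No
  'abb': in L2? No
  'ba': in L2? No
  'bb': in L2? No
Intersection = {aa, aaa}
|L1 ∩ L2| = 2

2
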